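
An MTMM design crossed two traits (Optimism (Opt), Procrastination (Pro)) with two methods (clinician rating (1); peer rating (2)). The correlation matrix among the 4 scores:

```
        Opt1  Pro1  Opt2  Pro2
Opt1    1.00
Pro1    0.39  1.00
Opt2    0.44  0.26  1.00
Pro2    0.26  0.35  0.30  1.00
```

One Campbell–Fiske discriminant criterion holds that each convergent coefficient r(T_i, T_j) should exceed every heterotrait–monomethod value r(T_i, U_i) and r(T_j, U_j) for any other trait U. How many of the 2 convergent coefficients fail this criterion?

1

Convergent coefficients and their comparison sets:
Opt (methods 1·2): 0.44 vs {0.39, 0.30} → pass.
Pro (methods 1·2): 0.35 vs {0.39, 0.30} → fail.
1 of 2 fail.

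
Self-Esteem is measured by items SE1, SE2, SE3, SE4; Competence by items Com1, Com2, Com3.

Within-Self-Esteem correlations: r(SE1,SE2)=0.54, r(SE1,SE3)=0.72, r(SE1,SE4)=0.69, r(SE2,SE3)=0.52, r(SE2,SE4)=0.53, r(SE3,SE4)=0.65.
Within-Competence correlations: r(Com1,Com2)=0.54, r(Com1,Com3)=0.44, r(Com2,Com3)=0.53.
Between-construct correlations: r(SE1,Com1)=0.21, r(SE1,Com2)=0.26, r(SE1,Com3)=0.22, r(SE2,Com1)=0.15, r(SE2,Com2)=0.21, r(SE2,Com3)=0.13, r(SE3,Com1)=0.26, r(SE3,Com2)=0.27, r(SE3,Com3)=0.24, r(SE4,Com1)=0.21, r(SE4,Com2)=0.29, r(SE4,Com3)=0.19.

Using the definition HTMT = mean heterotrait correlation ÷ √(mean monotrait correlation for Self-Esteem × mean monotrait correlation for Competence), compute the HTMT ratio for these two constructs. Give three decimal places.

Between-construct mean = 2.64/12 = 0.2200.
Mean within-SE = 3.65/6 = 0.6083; mean within-Com = 1.51/3 = 0.5033.
Geometric mean = √(0.6083 × 0.5033) = 0.5533.
HTMT = 0.2200 / 0.5533 = 0.398.

0.398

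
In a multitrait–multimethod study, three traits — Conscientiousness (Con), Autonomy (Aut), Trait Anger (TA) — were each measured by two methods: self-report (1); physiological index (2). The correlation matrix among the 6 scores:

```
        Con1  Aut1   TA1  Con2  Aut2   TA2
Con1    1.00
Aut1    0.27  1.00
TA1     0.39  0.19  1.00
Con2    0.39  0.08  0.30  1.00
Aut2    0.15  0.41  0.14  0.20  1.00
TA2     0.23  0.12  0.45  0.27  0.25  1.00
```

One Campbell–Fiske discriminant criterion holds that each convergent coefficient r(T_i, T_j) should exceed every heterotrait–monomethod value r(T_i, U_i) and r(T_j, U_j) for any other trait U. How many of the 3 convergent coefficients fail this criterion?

1

Convergent coefficients and their comparison sets:
Con (methods 1·2): 0.39 vs {0.27, 0.20, 0.39, 0.27} → fail.
Aut (methods 1·2): 0.41 vs {0.27, 0.20, 0.19, 0.25} → pass.
TA (methods 1·2): 0.45 vs {0.39, 0.27, 0.19, 0.25} → pass.
1 of 3 fail.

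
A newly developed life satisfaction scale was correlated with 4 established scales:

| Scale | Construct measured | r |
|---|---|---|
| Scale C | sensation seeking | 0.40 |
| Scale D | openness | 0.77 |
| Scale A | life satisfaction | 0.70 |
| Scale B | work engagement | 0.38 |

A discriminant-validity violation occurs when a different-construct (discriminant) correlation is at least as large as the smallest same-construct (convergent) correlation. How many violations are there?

Convergent (same construct = life satisfaction): Scale A.
Smallest convergent = 0.70. Discriminant values: 0.40, 0.77, 0.38; count ≥ 0.70 → 1.

1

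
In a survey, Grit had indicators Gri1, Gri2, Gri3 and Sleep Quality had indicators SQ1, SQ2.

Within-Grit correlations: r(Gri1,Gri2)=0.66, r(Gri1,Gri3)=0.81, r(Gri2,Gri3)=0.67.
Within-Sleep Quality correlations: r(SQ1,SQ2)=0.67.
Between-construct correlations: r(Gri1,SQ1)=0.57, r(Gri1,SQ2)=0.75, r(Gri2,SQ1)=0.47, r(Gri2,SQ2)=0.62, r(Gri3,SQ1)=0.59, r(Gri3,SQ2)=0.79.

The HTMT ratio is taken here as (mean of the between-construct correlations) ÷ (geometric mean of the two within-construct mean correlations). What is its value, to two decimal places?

0.91

Between-construct mean = 3.79/6 = 0.6317.
Mean within-Gri = 2.14/3 = 0.7133; mean within-SQ = 0.67/1 = 0.6700.
Geometric mean = √(0.7133 × 0.6700) = 0.6913.
HTMT = 0.6317 / 0.6913 = 0.91.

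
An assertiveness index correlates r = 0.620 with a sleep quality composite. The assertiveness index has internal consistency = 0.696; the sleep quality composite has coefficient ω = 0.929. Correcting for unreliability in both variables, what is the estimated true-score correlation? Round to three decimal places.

0.771

r_true = r_obs / √(r_xx · r_yy) = 0.620 / √(0.696 × 0.929) = 0.620 / √0.646584 = 0.620 / 0.8041 ≈ 0.771.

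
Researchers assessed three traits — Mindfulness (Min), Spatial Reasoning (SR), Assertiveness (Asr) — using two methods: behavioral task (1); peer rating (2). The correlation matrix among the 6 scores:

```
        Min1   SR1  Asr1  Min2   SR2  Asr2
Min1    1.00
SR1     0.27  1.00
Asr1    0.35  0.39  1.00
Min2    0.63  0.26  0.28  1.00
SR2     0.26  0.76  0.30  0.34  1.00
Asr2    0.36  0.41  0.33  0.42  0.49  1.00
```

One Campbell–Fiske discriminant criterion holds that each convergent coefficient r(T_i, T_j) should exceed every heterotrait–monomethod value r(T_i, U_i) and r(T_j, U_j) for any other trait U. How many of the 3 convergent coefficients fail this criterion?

Checking each validity diagonal entry against its comparison values:
Min (methods 1·2): 0.63 vs {0.27, 0.34, 0.35, 0.42} → pass.
SR (methods 1·2): 0.76 vs {0.27, 0.34, 0.39, 0.49} → pass.
Asr (methods 1·2): 0.33 vs {0.35, 0.42, 0.39, 0.49} → fail.
1 of 3 fail.

1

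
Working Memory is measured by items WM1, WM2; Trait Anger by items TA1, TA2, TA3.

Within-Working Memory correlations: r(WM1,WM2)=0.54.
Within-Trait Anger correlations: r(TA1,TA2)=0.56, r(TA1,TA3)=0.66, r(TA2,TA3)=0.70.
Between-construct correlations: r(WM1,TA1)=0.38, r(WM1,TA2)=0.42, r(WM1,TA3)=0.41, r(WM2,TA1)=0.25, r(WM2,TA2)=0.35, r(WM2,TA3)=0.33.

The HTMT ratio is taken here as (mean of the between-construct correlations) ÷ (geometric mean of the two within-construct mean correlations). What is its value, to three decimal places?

0.607

Mean heterotrait r = 2.14/6 = 0.3567.
Mean within-WM = 0.54/1 = 0.5400; mean within-TA = 1.92/3 = 0.6400.
Geometric mean = √(0.5400 × 0.6400) = 0.5879.
HTMT = 0.3567 / 0.5879 = 0.607.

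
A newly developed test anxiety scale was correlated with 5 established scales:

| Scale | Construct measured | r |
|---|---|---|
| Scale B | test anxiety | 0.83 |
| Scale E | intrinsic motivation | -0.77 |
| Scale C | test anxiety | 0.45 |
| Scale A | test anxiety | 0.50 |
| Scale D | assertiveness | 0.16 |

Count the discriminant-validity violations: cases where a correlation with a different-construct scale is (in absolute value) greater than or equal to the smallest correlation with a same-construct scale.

Convergent (same construct = test anxiety): Scale B, Scale C, Scale A.
Smallest convergent = 0.45. Discriminant |r|: 0.77, 0.16; count ≥ 0.45 → 1.

1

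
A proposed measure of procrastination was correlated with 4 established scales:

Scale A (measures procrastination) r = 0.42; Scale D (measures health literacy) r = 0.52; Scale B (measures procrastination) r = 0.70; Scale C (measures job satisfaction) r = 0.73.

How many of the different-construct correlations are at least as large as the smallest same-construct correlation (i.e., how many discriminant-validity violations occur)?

2

Convergent (same construct = procrastination): Scale A, Scale B.
Smallest convergent = 0.42. Discriminant values: 0.52, 0.73; count ≥ 0.42 → 2.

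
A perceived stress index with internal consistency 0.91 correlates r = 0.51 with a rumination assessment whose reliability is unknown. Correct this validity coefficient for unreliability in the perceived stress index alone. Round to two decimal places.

Single correction: r_c = r_obs / √r_xx = 0.51 / √0.91 = 0.51 / 0.9539 ≈ 0.53.

0.53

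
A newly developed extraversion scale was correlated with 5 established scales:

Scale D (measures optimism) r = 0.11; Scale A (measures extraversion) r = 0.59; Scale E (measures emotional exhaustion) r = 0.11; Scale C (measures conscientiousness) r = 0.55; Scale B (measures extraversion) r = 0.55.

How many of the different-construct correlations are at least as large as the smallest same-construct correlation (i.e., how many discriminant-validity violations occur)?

1

Convergent (same construct = extraversion): Scale A, Scale B.
Smallest convergent = 0.55. Discriminant values: 0.11, 0.11, 0.55; count ≥ 0.55 → 1.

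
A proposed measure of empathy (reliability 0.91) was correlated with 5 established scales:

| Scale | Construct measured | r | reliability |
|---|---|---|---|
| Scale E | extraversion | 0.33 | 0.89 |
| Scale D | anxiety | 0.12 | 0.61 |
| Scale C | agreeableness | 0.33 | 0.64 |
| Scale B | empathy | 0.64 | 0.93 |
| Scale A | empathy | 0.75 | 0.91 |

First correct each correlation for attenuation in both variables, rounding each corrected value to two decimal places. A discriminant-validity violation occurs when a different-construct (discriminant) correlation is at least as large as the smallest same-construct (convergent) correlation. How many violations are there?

0

Disattenuated r (r / √(r_scale · r_new)):
  Scale E (disc): 0.33 / √(0.89·0.91) = 0.37
  Scale D (disc): 0.12 / √(0.61·0.91) = 0.16
  Scale C (disc): 0.33 / √(0.64·0.91) = 0.43
  Scale B (conv): 0.64 / √(0.93·0.91) = 0.70
  Scale A (conv): 0.75 / √(0.91·0.91) = 0.82
Smallest convergent = 0.70. Discriminant values: 0.37, 0.16, 0.43; count ≥ 0.70 → 0.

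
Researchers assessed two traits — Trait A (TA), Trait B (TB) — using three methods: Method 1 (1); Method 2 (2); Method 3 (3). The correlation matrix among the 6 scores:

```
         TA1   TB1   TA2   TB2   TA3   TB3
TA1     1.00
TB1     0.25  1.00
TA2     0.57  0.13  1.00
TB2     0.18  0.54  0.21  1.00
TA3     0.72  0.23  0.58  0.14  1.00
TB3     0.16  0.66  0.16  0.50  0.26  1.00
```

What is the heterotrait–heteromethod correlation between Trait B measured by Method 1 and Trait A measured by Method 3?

0.23

Different traits and methods: r(TB1, TA3) = 0.23.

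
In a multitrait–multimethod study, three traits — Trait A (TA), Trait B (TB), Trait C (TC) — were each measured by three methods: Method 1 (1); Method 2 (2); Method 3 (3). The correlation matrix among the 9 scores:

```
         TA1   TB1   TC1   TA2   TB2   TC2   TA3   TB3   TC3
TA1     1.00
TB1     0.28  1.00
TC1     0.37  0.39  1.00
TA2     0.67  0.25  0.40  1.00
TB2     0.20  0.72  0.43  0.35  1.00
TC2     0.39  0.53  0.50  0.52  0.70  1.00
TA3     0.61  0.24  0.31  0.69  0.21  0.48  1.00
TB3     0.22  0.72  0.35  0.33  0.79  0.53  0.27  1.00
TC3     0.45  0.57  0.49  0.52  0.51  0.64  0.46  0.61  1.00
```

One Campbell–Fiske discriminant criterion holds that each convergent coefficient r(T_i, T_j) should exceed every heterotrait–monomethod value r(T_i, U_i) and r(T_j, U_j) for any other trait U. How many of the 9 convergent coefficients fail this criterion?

Checking each validity diagonal entry against its comparison values:
TA (methods 1·2): 0.67 vs {0.28, 0.35, 0.37, 0.52} → pass.
TA (methods 1·3): 0.61 vs {0.28, 0.27, 0.37, 0.46} → pass.
TA (methods 2·3): 0.69 vs {0.35, 0.27, 0.52, 0.46} → pass.
TB (methods 1·2): 0.72 vs {0.28, 0.35, 0.39, 0.70} → pass.
TB (methods 1·3): 0.72 vs {0.28, 0.27, 0.39, 0.61} → pass.
TB (methods 2·3): 0.79 vs {0.35, 0.27, 0.70, 0.61} → pass.
TC (methods 1·2): 0.50 vs {0.37, 0.52, 0.39, 0.70} → fail.
TC (methods 1·3): 0.49 vs {0.37, 0.46, 0.39, 0.61} → fail.
TC (methods 2·3): 0.64 vs {0.52, 0.46, 0.70, 0.61} → fail.
3 of 9 fail.

3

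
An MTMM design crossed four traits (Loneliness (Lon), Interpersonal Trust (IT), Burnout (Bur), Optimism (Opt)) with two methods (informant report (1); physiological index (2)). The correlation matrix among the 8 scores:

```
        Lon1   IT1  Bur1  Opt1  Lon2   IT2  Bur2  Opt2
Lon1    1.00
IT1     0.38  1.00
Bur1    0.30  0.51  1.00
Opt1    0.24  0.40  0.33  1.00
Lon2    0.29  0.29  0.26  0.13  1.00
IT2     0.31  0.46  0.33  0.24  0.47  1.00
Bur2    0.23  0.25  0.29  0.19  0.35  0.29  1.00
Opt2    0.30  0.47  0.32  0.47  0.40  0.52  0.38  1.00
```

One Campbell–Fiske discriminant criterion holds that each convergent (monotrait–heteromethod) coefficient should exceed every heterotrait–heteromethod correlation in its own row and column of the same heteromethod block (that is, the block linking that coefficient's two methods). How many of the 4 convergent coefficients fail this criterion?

Checking each validity diagonal entry against its comparison values:
Lon (methods 1·2): 0.29 vs {0.31, 0.29, 0.23, 0.26, 0.30, 0.13} → fail.
IT (methods 1·2): 0.46 vs {0.29, 0.31, 0.25, 0.33, 0.47, 0.24} → fail.
Bur (methods 1·2): 0.29 vs {0.26, 0.23, 0.33, 0.25, 0.32, 0.19} → fail.
Opt (methods 1·2): 0.47 vs {0.13, 0.30, 0.24, 0.47, 0.19, 0.32} → fail.
4 of 4 fail.

4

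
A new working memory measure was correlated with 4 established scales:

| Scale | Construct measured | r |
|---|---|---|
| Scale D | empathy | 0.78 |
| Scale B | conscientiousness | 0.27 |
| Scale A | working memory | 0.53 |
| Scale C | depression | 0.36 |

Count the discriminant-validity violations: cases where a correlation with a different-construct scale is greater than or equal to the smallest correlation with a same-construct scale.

1

Convergent (same construct = working memory): Scale A.
Smallest convergent = 0.53. Discriminant values: 0.78, 0.27, 0.36; count ≥ 0.53 → 1.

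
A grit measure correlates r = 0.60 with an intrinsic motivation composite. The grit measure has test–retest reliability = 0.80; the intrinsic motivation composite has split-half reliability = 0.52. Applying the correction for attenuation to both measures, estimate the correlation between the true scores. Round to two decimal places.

r_true = r_obs / √(r_xx · r_yy) = 0.60 / √(0.80 × 0.52) = 0.60 / √0.4160 = 0.60 / 0.6450 ≈ 0.93.

0.93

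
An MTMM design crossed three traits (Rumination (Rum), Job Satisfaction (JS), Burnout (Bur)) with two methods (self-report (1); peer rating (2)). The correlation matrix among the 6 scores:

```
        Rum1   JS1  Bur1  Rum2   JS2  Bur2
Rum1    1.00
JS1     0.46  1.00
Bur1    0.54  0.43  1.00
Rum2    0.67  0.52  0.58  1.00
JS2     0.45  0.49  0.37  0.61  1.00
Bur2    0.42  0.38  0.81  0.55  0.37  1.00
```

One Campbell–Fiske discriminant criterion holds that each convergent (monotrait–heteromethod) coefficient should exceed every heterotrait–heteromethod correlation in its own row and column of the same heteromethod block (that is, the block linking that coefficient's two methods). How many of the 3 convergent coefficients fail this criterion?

Checking each validity diagonal entry against its comparison values:
Rum (methods 1·2): 0.67 vs {0.45, 0.52, 0.42, 0.58} → pass.
JS (methods 1·2): 0.49 vs {0.52, 0.45, 0.38, 0.37} → fail.
Bur (methods 1·2): 0.81 vs {0.58, 0.42, 0.37, 0.38} → pass.
1 of 3 fail.

1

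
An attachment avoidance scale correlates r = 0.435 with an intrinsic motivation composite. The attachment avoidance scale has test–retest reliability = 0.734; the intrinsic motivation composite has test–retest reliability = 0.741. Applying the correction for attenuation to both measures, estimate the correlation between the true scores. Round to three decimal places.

r_true = r_obs / √(r_xx · r_yy) = 0.435 / √(0.734 × 0.741) = 0.435 / √0.543894 = 0.435 / 0.7375 ≈ 0.590.

0.590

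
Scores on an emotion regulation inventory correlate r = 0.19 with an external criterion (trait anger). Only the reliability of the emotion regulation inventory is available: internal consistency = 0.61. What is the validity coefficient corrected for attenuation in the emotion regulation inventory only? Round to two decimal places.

Single correction: r_c = r_obs / √r_xx = 0.19 / √0.61 = 0.19 / 0.7810 ≈ 0.24.

0.24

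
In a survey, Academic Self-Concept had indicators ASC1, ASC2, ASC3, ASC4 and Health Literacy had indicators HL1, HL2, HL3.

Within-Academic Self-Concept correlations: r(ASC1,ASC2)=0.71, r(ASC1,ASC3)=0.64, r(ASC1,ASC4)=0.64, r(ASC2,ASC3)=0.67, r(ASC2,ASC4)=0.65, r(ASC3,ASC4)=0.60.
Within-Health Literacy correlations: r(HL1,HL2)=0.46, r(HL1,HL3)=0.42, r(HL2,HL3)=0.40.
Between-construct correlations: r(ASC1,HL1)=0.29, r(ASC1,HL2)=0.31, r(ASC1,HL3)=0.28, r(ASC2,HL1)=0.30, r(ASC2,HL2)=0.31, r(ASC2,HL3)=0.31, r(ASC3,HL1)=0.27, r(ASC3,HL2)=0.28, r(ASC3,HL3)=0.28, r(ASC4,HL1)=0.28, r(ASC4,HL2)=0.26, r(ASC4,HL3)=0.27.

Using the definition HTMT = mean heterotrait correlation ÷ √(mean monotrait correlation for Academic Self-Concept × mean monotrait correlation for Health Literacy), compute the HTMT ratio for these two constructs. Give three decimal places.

Mean between = 3.44/12 = 0.2867.
Mean within-ASC = 3.91/6 = 0.6517; mean within-HL = 1.28/3 = 0.4267.
Geometric mean = √(0.6517 × 0.4267) = 0.5273.
HTMT = 0.2867 / 0.5273 = 0.544.

0.544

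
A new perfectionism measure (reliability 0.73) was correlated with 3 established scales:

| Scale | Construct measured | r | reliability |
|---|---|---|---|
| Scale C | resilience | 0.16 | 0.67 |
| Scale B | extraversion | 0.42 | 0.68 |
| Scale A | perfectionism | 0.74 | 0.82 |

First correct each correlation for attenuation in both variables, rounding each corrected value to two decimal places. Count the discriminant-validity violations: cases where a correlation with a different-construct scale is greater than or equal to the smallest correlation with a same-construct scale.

0

Disattenuated r (r / √(r_scale · r_new)):
  Scale C (disc): 0.16 / √(0.67·0.73) = 0.23
  Scale B (disc): 0.42 / √(0.68·0.73) = 0.60
  Scale A (conv): 0.74 / √(0.82·0.73) = 0.96
Smallest convergent = 0.96. Discriminant values: 0.23, 0.60; count ≥ 0.96 → 0.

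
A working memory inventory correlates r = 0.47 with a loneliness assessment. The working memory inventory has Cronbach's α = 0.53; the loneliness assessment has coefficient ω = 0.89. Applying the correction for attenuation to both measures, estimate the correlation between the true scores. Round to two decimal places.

r_true = r_obs / √(r_xx · r_yy) = 0.47 / √(0.53 × 0.89) = 0.47 / √0.4717 = 0.47 / 0.6868 ≈ 0.68.

0.68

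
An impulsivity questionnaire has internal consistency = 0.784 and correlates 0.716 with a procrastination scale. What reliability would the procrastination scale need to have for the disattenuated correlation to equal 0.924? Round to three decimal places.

r_true = r_obs / √(r_xx · r_yy) ⇒ 0.924 = 0.716 / √(0.784 · r_yy).
√(0.784 · r_yy) = 0.716 / 0.924 = 0.7749; 0.784 · r_yy = 0.6005; r_yy = 0.6005 / 0.784 ≈ 0.766.

0.766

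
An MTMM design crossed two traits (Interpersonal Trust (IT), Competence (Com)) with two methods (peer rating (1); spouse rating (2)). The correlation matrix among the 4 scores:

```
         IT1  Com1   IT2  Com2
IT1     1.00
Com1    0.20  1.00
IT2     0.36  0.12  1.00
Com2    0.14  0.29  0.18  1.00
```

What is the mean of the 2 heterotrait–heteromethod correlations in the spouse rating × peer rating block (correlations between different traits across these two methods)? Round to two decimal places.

0.13

HTHM values (method 2 × method 1): 0.12, 0.14; mean = 0.26/2 = 0.13.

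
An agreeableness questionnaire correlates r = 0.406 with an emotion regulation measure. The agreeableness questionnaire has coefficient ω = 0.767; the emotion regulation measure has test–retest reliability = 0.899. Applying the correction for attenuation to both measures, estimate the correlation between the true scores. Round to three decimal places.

0.489

r_true = r_obs / √(r_xx · r_yy) = 0.406 / √(0.767 × 0.899) = 0.406 / √0.689533 = 0.406 / 0.8304 ≈ 0.489.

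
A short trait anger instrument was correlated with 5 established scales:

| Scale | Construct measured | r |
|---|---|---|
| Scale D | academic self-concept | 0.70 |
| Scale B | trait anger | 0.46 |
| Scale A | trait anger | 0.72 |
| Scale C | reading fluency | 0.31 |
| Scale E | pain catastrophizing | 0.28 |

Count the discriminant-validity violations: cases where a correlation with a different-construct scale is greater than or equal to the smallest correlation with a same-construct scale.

Convergent (same construct = trait anger): Scale B, Scale A.
Smallest convergent = 0.46. Discriminant values: 0.70, 0.31, 0.28; count ≥ 0.46 → 1.

1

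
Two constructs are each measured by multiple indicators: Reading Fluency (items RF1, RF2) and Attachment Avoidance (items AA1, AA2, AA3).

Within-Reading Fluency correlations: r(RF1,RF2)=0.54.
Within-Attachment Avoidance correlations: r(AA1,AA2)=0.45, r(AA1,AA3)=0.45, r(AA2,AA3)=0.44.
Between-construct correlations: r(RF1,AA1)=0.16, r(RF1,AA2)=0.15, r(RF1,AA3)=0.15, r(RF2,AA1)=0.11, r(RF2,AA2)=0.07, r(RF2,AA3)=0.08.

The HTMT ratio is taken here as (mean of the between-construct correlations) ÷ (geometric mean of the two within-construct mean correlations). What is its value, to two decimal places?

Mean between = 0.72/6 = 0.1200.
Mean within-RF = 0.54/1 = 0.5400; mean within-AA = 1.34/3 = 0.4467.
Geometric mean = √(0.5400 × 0.4467) = 0.4911.
HTMT = 0.1200 / 0.4911 = 0.24.

0.24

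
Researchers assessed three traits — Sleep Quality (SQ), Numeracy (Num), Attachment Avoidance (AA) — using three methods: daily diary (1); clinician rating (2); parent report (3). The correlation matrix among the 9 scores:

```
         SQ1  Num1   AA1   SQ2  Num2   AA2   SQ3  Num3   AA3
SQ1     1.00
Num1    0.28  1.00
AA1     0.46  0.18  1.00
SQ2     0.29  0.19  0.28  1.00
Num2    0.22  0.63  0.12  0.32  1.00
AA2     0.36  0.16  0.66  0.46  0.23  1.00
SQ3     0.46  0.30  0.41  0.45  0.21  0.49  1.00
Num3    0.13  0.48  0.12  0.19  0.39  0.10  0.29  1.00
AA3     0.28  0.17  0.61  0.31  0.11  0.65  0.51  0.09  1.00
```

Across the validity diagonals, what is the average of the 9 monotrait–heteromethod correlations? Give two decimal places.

0.51

Convergent values: 0.29, 0.46, 0.45, 0.63, 0.48, 0.39, 0.66, 0.61, 0.65; mean = 4.62/9 = 0.51.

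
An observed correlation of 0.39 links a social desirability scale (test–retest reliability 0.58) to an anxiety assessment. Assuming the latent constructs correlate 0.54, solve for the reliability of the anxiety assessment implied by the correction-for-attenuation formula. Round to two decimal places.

r_true = r_obs / √(r_xx · r_yy) ⇒ 0.54 = 0.39 / √(0.58 · r_yy).
√(0.58 · r_yy) = 0.39 / 0.54 = 0.7222; 0.58 · r_yy = 0.5216; r_yy = 0.5216 / 0.58 ≈ 0.90.

0.90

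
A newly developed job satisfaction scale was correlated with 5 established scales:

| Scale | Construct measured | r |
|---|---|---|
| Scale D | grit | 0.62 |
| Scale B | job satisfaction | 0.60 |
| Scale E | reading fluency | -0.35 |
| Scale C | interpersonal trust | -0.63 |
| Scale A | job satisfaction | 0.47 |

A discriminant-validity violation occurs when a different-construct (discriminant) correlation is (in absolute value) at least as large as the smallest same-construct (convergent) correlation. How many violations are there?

Convergent (same construct = job satisfaction): Scale B, Scale A.
Smallest convergent = 0.47. Discriminant |r|: 0.62, 0.35, 0.63; count ≥ 0.47 → 2.

2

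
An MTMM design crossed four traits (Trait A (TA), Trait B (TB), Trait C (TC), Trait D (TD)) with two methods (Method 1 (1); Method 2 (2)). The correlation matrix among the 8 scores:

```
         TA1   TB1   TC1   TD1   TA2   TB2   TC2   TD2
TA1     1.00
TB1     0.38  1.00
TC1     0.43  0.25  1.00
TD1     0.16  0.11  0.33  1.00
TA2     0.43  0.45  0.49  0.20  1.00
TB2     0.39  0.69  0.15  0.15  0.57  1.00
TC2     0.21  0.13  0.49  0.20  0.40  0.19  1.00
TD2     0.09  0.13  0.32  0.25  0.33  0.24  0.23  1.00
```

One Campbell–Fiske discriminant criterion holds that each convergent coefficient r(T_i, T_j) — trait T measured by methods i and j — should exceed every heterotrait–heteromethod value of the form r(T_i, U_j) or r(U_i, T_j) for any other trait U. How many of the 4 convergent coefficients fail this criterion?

3

Each convergent coefficient versus the relevant comparison correlations:
TA (methods 1·2): 0.43 vs {0.39, 0.45, 0.21, 0.49, 0.09, 0.20} → fail.
TB (methods 1·2): 0.69 vs {0.45, 0.39, 0.13, 0.15, 0.13, 0.15} → pass.
TC (methods 1·2): 0.49 vs {0.49, 0.21, 0.15, 0.13, 0.32, 0.20} → fail.
TD (methods 1·2): 0.25 vs {0.20, 0.09, 0.15, 0.13, 0.20, 0.32} → fail.
3 of 4 fail.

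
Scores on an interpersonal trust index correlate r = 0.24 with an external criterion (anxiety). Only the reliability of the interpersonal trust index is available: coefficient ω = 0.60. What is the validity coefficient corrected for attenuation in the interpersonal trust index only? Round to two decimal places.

Single correction: r_c = r_obs / √r_xx = 0.24 / √0.60 = 0.24 / 0.7746 ≈ 0.31.

0.31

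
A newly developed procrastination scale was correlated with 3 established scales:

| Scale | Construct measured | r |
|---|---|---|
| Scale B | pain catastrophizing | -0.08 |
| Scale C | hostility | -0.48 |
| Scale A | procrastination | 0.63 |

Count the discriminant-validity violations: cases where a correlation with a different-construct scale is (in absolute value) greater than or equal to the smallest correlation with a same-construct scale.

0

Convergent (same construct = procrastination): Scale A.
Smallest convergent = 0.63. Discriminant |r|: 0.08, 0.48; count ≥ 0.63 → 0.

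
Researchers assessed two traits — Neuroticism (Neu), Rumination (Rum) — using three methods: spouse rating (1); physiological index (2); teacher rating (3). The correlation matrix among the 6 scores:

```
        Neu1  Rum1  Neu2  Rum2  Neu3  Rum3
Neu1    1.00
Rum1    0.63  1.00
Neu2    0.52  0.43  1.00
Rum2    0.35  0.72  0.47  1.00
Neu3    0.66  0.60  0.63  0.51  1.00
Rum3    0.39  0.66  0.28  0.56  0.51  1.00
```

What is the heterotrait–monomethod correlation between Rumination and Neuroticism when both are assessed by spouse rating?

Different traits, same method: r(Rum1, Neu1) = 0.63.

0.63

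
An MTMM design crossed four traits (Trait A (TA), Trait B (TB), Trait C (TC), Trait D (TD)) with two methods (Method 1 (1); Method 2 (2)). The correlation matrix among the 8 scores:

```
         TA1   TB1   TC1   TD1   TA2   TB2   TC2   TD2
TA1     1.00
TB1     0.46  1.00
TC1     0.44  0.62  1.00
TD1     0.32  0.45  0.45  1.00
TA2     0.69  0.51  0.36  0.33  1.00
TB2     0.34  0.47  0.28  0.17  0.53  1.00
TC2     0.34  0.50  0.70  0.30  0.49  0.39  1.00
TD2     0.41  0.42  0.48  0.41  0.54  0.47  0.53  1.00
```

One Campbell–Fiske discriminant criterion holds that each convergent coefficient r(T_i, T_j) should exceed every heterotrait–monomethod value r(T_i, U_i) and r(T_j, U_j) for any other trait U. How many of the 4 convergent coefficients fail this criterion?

2

Convergent coefficients and their comparison sets:
TA (methods 1·2): 0.69 vs {0.46, 0.53, 0.44, 0.49, 0.32, 0.54} → pass.
TB (methods 1·2): 0.47 vs {0.46, 0.53, 0.62, 0.39, 0.45, 0.47} → fail.
TC (methods 1·2): 0.70 vs {0.44, 0.49, 0.62, 0.39, 0.45, 0.53} → pass.
TD (methods 1·2): 0.41 vs {0.32, 0.54, 0.45, 0.47, 0.45, 0.53} → fail.
2 of 4 fail.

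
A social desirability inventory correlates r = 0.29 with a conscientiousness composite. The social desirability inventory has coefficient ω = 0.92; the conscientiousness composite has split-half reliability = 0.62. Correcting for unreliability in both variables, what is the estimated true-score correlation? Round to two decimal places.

0.38

r_true = r_obs / √(r_xx · r_yy) = 0.29 / √(0.92 × 0.62) = 0.29 / √0.5704 = 0.29 / 0.7552 ≈ 0.38.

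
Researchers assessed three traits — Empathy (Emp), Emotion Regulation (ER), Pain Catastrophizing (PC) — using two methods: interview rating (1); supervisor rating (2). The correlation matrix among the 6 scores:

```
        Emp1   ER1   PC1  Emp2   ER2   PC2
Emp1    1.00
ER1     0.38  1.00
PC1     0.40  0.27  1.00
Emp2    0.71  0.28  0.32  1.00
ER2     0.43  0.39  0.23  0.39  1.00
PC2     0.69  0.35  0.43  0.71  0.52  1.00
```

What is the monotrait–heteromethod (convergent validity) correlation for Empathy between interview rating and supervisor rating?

Same trait (Emp), different methods: r(Emp1, Emp2) = 0.71.

0.71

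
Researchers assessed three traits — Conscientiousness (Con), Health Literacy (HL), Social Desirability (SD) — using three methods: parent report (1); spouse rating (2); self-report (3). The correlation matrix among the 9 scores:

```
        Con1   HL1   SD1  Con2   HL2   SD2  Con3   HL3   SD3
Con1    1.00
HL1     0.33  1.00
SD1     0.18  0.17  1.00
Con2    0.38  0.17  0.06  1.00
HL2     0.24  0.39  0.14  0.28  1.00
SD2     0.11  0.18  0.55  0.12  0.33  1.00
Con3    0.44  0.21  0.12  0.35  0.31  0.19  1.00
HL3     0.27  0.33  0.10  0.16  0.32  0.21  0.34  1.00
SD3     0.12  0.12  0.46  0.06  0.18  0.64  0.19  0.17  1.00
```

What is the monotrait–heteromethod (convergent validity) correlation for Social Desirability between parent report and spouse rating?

0.55

Same trait (SD), different methods: r(SD1, SD2) = 0.55.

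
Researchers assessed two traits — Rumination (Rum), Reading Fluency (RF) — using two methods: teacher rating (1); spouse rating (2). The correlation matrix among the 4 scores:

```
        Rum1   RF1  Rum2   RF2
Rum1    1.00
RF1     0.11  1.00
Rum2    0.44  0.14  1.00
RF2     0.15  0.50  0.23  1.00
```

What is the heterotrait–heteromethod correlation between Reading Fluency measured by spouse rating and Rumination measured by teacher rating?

Different traits and methods: r(RF2, Rum1) = 0.15.

0.15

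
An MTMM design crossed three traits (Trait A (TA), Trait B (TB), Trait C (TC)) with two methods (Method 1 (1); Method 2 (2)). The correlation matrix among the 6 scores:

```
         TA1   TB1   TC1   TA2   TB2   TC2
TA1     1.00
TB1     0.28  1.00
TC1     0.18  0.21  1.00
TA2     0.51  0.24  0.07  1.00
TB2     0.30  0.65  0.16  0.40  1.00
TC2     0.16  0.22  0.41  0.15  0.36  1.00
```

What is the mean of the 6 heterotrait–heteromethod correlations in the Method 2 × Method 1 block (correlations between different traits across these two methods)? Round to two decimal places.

0.19

HTHM values (method 2 × method 1): 0.24, 0.07, 0.30, 0.16, 0.16, 0.22; mean = 1.15/6 = 0.19.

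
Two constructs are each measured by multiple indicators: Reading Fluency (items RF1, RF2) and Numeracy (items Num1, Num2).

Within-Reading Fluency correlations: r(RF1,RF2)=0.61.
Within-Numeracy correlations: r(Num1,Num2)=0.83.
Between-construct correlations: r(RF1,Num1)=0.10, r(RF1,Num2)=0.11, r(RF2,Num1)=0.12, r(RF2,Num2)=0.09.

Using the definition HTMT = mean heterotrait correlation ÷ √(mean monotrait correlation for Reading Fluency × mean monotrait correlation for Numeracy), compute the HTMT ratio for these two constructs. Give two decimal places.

Mean between = 0.42/4 = 0.1050.
Mean within-RF = 0.61/1 = 0.6100; mean within-Num = 0.83/1 = 0.8300.
Geometric mean = √(0.6100 × 0.8300) = 0.7115.
HTMT = 0.1050 / 0.7115 = 0.15.

0.15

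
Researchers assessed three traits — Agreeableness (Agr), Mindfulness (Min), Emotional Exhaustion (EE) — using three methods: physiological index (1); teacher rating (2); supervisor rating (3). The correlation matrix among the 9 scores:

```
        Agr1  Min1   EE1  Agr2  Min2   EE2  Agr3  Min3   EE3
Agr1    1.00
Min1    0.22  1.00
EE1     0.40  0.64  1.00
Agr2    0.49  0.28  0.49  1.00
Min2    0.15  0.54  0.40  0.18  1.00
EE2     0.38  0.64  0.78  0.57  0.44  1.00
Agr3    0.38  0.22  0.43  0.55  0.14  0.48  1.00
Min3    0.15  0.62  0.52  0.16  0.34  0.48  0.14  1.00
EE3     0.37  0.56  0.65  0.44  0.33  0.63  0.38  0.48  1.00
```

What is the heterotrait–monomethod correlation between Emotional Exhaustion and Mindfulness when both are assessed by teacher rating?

0.44

Different traits, same method: r(EE2, Min2) = 0.44.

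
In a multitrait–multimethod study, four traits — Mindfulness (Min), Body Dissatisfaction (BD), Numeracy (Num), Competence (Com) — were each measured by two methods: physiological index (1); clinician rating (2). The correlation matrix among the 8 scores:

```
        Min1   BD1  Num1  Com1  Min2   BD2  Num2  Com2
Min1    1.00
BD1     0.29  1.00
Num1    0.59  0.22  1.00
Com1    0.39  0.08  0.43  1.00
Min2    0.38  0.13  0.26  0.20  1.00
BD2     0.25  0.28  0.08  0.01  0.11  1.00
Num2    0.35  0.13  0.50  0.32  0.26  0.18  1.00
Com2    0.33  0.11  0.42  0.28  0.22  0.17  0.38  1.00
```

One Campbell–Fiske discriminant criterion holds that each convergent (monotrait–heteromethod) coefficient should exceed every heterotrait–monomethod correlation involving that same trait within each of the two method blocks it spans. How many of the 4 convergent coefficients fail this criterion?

4

Convergent coefficients and their comparison sets:
Min (methods 1·2): 0.38 vs {0.29, 0.11, 0.59, 0.26, 0.39, 0.22} → fail.
BD (methods 1·2): 0.28 vs {0.29, 0.11, 0.22, 0.18, 0.08, 0.17} → fail.
Num (methods 1·2): 0.50 vs {0.59, 0.26, 0.22, 0.18, 0.43, 0.38} → fail.
Com (methods 1·2): 0.28 vs {0.39, 0.22, 0.08, 0.17, 0.43, 0.38} → fail.
4 of 4 fail.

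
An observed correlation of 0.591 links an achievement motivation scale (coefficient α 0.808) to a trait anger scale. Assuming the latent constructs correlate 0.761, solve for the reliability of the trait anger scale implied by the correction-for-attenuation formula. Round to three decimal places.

0.746

r_true = r_obs / √(r_xx · r_yy) ⇒ 0.761 = 0.591 / √(0.808 · r_yy).
√(0.808 · r_yy) = 0.591 / 0.761 = 0.7766; 0.808 · r_yy = 0.6031; r_yy = 0.6031 / 0.808 ≈ 0.746.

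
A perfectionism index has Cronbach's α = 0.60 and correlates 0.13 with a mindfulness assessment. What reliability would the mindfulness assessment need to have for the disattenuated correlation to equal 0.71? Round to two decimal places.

r_true = r_obs / √(r_xx · r_yy) ⇒ 0.71 = 0.13 / √(0.60 · r_yy).
√(0.60 · r_yy) = 0.13 / 0.71 = 0.1831; 0.60 · r_yy = 0.0335; r_yy = 0.0335 / 0.60 ≈ 0.06.

0.06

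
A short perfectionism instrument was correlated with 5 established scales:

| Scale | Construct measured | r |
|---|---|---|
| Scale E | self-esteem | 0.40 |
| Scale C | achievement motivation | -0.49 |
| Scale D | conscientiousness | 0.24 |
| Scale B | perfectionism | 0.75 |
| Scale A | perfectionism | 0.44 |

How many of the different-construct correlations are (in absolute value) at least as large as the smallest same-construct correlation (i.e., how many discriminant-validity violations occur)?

1

Convergent (same construct = perfectionism): Scale B, Scale A.
Smallest convergent = 0.44. Discriminant |r|: 0.40, 0.49, 0.24; count ≥ 0.44 → 1.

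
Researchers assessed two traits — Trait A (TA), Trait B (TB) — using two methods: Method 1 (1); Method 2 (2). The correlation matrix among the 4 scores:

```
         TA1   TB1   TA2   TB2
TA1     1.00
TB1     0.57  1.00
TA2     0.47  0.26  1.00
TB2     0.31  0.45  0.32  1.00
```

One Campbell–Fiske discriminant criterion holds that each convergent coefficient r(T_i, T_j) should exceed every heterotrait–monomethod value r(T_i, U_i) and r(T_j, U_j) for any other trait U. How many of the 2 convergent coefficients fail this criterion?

2

Each convergent coefficient versus the relevant comparison correlations:
TA (methods 1·2): 0.47 vs {0.57, 0.32} → fail.
TB (methods 1·2): 0.45 vs {0.57, 0.32} → fail.
2 of 2 fail.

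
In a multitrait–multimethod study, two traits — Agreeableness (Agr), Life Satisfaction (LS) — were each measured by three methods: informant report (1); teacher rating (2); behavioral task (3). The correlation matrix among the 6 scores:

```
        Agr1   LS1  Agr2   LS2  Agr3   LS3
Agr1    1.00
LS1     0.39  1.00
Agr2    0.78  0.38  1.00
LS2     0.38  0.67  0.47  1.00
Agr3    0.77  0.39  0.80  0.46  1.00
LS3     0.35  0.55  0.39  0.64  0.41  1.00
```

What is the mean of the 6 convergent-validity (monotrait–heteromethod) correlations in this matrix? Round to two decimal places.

Convergent values: 0.78, 0.77, 0.80, 0.67, 0.55, 0.64; mean = 4.21/6 = 0.70.

0.70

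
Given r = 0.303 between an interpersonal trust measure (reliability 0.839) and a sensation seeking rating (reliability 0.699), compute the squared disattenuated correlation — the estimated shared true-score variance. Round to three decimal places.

Disattenuated r = 0.303 / √(0.839 × 0.699) = 0.303 / 0.7658 = 0.3957.
Shared true-score variance = 0.3957² = 0.1566 ≈ 0.157.

0.157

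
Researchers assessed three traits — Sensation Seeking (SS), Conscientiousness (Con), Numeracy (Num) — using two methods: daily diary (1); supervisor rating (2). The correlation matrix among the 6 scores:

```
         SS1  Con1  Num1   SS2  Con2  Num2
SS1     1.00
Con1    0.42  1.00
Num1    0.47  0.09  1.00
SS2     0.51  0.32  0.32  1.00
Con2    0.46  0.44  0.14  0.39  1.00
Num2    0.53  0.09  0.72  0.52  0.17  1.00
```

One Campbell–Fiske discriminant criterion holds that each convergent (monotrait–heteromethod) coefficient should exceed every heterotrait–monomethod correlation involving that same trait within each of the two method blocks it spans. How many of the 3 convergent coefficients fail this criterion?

Convergent coefficients and their comparison sets:
SS (methods 1·2): 0.51 vs {0.42, 0.39, 0.47, 0.52} → fail.
Con (methods 1·2): 0.44 vs {0.42, 0.39, 0.09, 0.17} → pass.
Num (methods 1·2): 0.72 vs {0.47, 0.52, 0.09, 0.17} → pass.
1 of 3 fail.

1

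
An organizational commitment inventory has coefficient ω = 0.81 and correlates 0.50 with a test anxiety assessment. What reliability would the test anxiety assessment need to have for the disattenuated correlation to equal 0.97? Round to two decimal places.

0.33

r_true = r_obs / √(r_xx · r_yy) ⇒ 0.97 = 0.50 / √(0.81 · r_yy).
√(0.81 · r_yy) = 0.50 / 0.97 = 0.5155; 0.81 · r_yy = 0.2657; r_yy = 0.2657 / 0.81 ≈ 0.33.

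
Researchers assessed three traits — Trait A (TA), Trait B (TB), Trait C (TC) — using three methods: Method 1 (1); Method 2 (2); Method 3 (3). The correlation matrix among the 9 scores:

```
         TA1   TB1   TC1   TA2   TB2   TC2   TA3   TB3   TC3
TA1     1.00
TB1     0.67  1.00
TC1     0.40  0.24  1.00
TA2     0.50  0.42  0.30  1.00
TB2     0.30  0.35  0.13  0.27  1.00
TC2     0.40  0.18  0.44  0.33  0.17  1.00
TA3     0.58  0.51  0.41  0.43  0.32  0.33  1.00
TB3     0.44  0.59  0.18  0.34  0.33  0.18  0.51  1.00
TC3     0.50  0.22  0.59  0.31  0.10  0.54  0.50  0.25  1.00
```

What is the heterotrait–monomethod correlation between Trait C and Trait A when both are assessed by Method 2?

0.33

Different traits, same method: r(TC2, TA2) = 0.33.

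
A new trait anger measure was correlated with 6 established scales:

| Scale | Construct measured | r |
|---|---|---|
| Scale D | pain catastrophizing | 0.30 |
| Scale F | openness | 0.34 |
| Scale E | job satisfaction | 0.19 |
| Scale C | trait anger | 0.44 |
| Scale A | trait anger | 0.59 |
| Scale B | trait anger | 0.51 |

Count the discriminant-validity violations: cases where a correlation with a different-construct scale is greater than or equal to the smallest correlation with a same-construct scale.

Convergent (same construct = trait anger): Scale C, Scale A, Scale B.
Smallest convergent = 0.44. Discriminant values: 0.30, 0.34, 0.19; count ≥ 0.44 → 0.

0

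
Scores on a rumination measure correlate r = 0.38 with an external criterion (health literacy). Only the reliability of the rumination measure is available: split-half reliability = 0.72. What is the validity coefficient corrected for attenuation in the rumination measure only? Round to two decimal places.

0.45

Single correction: r_c = r_obs / √r_xx = 0.38 / √0.72 = 0.38 / 0.8485 ≈ 0.45.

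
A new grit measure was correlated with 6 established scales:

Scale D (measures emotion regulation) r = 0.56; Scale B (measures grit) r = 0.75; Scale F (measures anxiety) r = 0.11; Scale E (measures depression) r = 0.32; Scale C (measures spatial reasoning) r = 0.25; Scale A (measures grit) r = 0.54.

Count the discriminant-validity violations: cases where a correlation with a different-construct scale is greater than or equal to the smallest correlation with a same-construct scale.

1

Convergent (same construct = grit): Scale B, Scale A.
Smallest convergent = 0.54. Discriminant values: 0.56, 0.11, 0.32, 0.25; count ≥ 0.54 → 1.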